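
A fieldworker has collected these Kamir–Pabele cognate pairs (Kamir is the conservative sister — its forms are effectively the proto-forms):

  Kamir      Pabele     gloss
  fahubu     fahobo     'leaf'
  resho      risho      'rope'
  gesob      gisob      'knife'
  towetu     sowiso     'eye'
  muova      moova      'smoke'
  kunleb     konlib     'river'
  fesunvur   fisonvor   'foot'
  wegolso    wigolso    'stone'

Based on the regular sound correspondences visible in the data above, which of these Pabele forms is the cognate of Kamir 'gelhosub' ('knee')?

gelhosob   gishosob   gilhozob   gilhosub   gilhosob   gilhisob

resho ~ risho, gesob ~ gisob — Kamir e corresponds to Pabele i after a consonant, before a consonant other than r, m, n, p, b, f, v.
fahubu ~ fahobo — Kamir u corresponds to Pabele o after a consonant, before a labial obstruent.
Applying these to Kamir 'gelhosub':
  gelhosub → gilhosub   (e→i after a consonant, before a consonant other than r, m, n, p, b, f, v)
  gilhosub → gilhosob   (u→o after a consonant, before a labial obstruent)
So the Pabele cognate is 'gilhosob'.

gilhosob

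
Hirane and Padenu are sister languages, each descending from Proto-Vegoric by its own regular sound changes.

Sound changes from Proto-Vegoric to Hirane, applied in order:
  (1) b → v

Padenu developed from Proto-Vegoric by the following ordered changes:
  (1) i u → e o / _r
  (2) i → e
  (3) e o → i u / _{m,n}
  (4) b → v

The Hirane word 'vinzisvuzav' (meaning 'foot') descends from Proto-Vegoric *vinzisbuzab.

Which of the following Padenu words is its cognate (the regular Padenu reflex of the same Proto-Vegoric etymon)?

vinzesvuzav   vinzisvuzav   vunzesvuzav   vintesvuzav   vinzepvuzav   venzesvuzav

vinzesvuzav

Padenu: start from *vinzisbuzab.
  rule 1: no change — vinzisbuzab
  rule 2 (vowel merger): vinzisbuzab → venzesbuzab
  rule 3 (pre-nasal raising): venzesbuzab → vinzesbuzab
  rule 4 (unconditioned shift): vinzesbuzab → vinzesvuzav
  ⇒ Padenu vinzesvuzav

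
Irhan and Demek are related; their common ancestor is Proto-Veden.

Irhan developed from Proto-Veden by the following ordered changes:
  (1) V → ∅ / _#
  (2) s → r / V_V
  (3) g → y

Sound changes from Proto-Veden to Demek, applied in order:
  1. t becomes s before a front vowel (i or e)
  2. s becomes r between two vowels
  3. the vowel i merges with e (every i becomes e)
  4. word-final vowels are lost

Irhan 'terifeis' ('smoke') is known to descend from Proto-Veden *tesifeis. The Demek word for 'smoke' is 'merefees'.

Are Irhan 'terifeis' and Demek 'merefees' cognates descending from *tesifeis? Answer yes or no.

Derive the expected Demek reflex of *tesifeis:
Demek: start from *tesifeis.
  rule 1 (palatalisation): tesifeis → sesifeis
  rule 2 (rhotacism): sesifeis → serifeis
  rule 3 (vowel merger): serifeis → serefees
  rule 4: no change — serefees
  ⇒ Demek serefees
The regular Demek reflex would be 'serefees', but the attested form is 'merefees'. The correspondence is irregular, so they are not cognates (the Demek form has a different source).

no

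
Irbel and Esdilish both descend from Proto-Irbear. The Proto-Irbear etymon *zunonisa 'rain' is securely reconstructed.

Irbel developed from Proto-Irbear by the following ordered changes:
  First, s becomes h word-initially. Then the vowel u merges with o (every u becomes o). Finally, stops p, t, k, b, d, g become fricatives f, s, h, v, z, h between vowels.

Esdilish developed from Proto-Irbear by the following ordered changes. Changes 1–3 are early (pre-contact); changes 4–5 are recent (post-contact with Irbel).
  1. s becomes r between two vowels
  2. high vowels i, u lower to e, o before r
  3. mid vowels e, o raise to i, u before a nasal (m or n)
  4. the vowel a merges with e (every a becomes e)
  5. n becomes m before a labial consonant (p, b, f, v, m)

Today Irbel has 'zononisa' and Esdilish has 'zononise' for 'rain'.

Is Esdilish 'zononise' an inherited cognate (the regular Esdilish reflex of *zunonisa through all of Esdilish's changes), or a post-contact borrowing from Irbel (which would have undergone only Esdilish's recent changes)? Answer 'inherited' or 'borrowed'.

If inherited, *zunonisa would pass through all of Esdilish's changes:
Esdilish: *zunonisa > zunonira > zunonera > zununera > zununere  (by rhotacism, pre-rhotic lowering, pre-nasal raising, vowel merger)
If borrowed from Irbel 'zononisa' after the early changes, it would undergo only the recent ones:
  rule 4 (vowel merger): zononisa → zononise
  rule 5 (nasal place assimilation): no change (zononise)
  ⇒ as a loan: zononise
Esdilish 'zononise' matches the loan outcome 'zononise', not the inherited 'zununere' — it skipped the early Esdilish changes, so it was borrowed from Irbel.

borrowed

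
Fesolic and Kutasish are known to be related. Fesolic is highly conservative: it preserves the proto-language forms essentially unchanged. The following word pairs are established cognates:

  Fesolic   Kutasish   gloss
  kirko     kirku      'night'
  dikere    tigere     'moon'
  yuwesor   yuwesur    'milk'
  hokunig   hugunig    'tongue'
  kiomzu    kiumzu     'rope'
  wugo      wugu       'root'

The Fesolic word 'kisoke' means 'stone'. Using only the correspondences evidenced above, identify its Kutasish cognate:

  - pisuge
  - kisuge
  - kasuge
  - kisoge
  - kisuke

kisuge

hokunig ~ hugunig — Fesolic o corresponds to Kutasish u after a consonant, before a consonant other than r, m, n, p, b, f, v.
dikere ~ tigere — Fesolic k corresponds to Kutasish g between vowels (before a front vowel).
Applying these to Fesolic 'kisoke':
  kisoke → kisuke   (o→u after a consonant, before a consonant other than r, m, n, p, b, f, v)
  kisuke → kisuge   (k→g between vowels (before a front vowel))
So the Kutasish cognate is 'kisuge'.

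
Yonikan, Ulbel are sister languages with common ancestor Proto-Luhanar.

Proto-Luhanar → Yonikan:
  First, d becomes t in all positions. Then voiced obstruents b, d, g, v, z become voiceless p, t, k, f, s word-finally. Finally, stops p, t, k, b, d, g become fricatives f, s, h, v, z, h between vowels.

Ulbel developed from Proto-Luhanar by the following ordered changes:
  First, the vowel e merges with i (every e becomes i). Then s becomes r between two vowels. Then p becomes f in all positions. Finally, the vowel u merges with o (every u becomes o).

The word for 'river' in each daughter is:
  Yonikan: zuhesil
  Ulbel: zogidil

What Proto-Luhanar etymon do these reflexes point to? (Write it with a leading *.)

*zugedil

Position 3: Yonikan has h, Ulbel has g. Ulbel preserves g here (none of its changes turn any other segment into g), so the proto-segment is *g.
Position 5: Yonikan has s, Ulbel has d. Ulbel preserves d here (none of its changes turn any other segment into d), so the proto-segment is *d.
Continuing position by position gives *zugedil; check it forward:
Yonikan: start from *zugedil.
  rule 1 (unconditioned shift): zugedil → zugetil
  rule 2: no change — zugetil
  rule 3 (intervocalic lenition): zugetil → zuhesil
  ⇒ Yonikan zuhesil
Ulbel: *zugedil > zugidil > zogidil  (by vowel merger, vowel merger)
*zugedil is the unique common source.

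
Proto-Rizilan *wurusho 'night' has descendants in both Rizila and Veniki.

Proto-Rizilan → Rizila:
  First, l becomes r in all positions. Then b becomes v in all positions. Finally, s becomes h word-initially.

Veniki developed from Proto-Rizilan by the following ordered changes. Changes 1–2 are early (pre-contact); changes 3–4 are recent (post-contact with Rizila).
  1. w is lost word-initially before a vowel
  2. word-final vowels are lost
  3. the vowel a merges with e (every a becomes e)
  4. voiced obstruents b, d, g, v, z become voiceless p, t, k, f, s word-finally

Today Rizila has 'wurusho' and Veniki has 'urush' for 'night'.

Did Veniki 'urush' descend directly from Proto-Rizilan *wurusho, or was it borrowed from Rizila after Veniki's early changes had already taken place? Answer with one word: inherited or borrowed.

If inherited, *wurusho would pass through all of Veniki's changes:
Veniki: start from *wurusho.
  rule 1 (glide loss): wurusho → urusho
  rule 2 (apocope): urusho → urush
  rule 3: no change — urush
  rule 4: no change — urush
  ⇒ Veniki urush
If borrowed from Rizila 'wurusho' after the early changes, it would undergo only the recent ones:
  rule 3 (vowel merger): no change (wurusho)
  rule 4 (final devoicing): no change (wurusho)
  ⇒ as a loan: wurusho
Veniki 'urush' matches the inherited outcome exactly, so it is an inherited cognate, not a loan.

inherited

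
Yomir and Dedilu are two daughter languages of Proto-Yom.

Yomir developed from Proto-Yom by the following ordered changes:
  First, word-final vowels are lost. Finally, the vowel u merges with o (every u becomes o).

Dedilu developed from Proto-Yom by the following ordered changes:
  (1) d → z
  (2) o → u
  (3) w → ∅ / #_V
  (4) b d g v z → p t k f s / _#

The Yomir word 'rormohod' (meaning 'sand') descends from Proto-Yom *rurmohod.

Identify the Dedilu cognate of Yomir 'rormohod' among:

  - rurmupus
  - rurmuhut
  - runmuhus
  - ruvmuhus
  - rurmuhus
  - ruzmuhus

Dedilu: start from *rurmohod.
  rule 1 (unconditioned shift): rurmohod → rurmohoz
  rule 2 (vowel merger): rurmohoz → rurmuhuz
  rule 3: no change — rurmuhuz
  rule 4 (final devoicing): rurmuhuz → rurmuhus
  ⇒ Dedilu rurmuhus
Among the options, 'rurmuhus' alone shows every Dedilu change applied in order.

rurmuhus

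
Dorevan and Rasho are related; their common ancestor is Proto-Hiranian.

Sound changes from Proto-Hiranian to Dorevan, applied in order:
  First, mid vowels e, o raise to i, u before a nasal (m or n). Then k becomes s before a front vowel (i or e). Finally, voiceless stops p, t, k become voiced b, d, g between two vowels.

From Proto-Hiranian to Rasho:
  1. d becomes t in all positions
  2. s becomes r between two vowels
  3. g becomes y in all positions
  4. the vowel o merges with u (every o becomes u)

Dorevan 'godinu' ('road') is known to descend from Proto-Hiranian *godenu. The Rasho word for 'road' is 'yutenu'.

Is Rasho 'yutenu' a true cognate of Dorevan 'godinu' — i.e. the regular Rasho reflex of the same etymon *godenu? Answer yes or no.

yes

Derive the expected Rasho reflex of *godenu:
Rasho: *godenu > gotenu > yotenu > yutenu  (by unconditioned shift, unconditioned shift, vowel merger)
Rasho 'yutenu' matches the regular reflex exactly, so the pair is cognate.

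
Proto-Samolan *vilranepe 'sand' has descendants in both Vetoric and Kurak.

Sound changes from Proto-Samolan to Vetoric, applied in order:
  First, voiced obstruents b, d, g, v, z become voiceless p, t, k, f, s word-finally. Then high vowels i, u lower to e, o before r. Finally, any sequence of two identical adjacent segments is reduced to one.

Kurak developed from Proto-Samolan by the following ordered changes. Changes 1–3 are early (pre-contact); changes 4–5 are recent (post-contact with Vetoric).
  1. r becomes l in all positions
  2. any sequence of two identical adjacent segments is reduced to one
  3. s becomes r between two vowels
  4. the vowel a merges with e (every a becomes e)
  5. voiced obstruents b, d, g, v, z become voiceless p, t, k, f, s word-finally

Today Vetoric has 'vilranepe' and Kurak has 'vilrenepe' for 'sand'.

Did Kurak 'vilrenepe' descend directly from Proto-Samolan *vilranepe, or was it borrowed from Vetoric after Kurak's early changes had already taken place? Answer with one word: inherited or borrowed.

borrowed

If inherited, *vilranepe would pass through all of Kurak's changes:
Kurak: start from *vilranepe.
  rule 1 (unconditioned shift): vilranepe → villanepe
  rule 2 (degemination): villanepe → vilanepe
  rule 3: no change — vilanepe
  rule 4 (vowel merger): vilanepe → vilenepe
  rule 5: no change — vilenepe
  ⇒ Kurak vilenepe
If borrowed from Vetoric 'vilranepe' after the early changes, it would undergo only the recent ones:
  rule 4 (vowel merger): vilranepe → vilrenepe
  rule 5 (final devoicing): no change (vilrenepe)
  ⇒ as a loan: vilrenepe
Kurak 'vilrenepe' matches the loan outcome 'vilrenepe', not the inherited 'vilenepe' — it skipped the early Kurak changes, so it was borrowed from Vetoric.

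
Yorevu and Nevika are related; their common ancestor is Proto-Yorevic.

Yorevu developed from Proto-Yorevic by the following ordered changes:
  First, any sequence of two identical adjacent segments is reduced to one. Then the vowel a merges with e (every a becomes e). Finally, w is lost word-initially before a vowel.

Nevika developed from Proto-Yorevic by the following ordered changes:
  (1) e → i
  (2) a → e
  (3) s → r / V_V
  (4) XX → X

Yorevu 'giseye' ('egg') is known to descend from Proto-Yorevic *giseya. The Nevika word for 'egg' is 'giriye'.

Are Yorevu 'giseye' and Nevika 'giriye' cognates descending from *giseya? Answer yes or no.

yes

Derive the expected Nevika reflex of *giseya:
Nevika: *giseya > gisiya > gisiye > giriye  (by vowel merger, vowel merger, rhotacism)
Nevika 'giriye' matches the regular reflex exactly, so the pair is cognate.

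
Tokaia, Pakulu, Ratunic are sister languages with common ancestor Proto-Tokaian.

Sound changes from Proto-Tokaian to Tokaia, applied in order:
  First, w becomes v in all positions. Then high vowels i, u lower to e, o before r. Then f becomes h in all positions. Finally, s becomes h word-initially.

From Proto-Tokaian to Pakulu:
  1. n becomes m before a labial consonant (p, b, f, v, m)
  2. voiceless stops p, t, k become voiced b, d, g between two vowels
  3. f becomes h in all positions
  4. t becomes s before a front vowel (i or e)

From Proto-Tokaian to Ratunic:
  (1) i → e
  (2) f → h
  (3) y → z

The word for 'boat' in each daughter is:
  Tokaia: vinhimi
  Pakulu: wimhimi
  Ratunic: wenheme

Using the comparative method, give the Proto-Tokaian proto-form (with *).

Position 7: Tokaia has i, Pakulu has i, Ratunic has e. Tokaia preserves i here (none of its changes turn any other segment into i), so the proto-segment is *i.
Position 3: Tokaia has n, Pakulu has m, Ratunic has n. Tokaia preserves n here (none of its changes turn any other segment into n), so the proto-segment is *n.
Position 1: Tokaia has v, Pakulu has w, Ratunic has w. Pakulu preserves w here (none of its changes turn any other segment into w), so the proto-segment is *w.
Verify the candidate proto-form against each daughter:
Tokaia: start from *winfimi.
  rule 1 (unconditioned shift): winfimi → vinfimi
  rule 2: no change — vinfimi
  rule 3 (unconditioned shift): vinfimi → vinhimi
  rule 4: no change — vinhimi
  ⇒ Tokaia vinhimi
Pakulu: *winfimi
  winfimi → wimfimi   [nasal place assimilation]
  wimfimi (rule 2 does not apply)
  wimfimi → wimhimi   [unconditioned shift]
  wimhimi (rule 4 does not apply)
  giving Pakulu wimhimi.
Ratunic: *winfimi
  winfimi → wenfeme   [vowel merger]
  wenfeme → wenheme   [unconditioned shift]
  wenheme (rule 3 does not apply)
  giving Ratunic wenheme.
*winfimi is the unique common source.

*winfimi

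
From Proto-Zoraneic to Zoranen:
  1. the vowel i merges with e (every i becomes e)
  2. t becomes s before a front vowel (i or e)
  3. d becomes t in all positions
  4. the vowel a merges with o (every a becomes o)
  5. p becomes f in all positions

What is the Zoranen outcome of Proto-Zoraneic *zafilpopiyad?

zofelfofeyot

Zoranen: start from *zafilpopiyad.
  rule 1 (vowel merger): zafilpopiyad → zafelpopeyad
  rule 2: no change — zafelpopeyad
  rule 3 (unconditioned shift): zafelpopeyad → zafelpopeyat
  rule 4 (vowel merger): zafelpopeyat → zofelpopeyot
  rule 5 (unconditioned shift): zofelpopeyot → zofelfofeyot
  ⇒ Zoranen zofelfofeyot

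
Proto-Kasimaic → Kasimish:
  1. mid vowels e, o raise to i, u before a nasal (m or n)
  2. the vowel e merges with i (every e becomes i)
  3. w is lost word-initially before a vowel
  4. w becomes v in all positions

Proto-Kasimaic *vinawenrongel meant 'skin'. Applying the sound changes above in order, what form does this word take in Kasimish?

Kasimish: *vinawenrongel > vinawinrungel > vinawinrungil > vinavinrungil  (by pre-nasal raising, vowel merger, unconditioned shift)

vinavinrungil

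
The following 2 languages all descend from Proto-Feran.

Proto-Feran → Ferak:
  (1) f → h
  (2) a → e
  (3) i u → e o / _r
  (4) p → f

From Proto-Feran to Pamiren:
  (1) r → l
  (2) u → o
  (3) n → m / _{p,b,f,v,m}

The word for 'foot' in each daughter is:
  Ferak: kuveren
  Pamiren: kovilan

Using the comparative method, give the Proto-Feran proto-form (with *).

Position 2: Ferak has u, Pamiren has o. Ferak preserves u here (none of its changes turn any other segment into u), so the proto-segment is *u.
Position 5: Ferak has r, Pamiren has l. Ferak preserves r here (none of its changes turn any other segment into r), so the proto-segment is *r.
Verify the candidate proto-form against each daughter:
Ferak: start from *kuviran.
  rule 1: no change — kuviran
  rule 2 (vowel merger): kuviran → kuviren
  rule 3 (pre-rhotic lowering): kuviren → kuveren
  rule 4: no change — kuveren
  ⇒ Ferak kuveren
Pamiren: *kuviran
  kuviran → kuvilan   [unconditioned shift]
  kuvilan → kovilan   [vowel merger]
  kovilan (rule 3 does not apply)
  giving Pamiren kovilan.
Only *kuviran yields all of Ferak kuveren, Pamiren kovilan.

*kuviran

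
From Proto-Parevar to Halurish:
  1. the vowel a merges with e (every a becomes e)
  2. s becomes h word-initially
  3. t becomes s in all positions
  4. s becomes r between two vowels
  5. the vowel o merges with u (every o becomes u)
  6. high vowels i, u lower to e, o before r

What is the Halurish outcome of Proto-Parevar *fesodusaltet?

Halurish: *fesodusaltet > fesoduseltet > fesoduselses > ferodurelses > ferudurelses > ferudorelses  (by vowel merger, unconditioned shift, rhotacism, vowel merger, pre-rhotic lowering)

ferudorelses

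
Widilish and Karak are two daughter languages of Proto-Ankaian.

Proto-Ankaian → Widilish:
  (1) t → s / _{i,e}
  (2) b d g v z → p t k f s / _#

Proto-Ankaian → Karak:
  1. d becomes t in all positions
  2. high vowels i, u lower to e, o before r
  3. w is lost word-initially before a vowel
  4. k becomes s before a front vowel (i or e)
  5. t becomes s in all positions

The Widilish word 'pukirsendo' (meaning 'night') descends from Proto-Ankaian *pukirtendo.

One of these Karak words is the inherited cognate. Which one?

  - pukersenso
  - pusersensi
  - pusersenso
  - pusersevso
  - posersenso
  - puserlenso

Karak: *pukirtendo > pukirtento > pukertento > pusertento > pusersenso  (by unconditioned shift, pre-rhotic lowering, palatalisation, unconditioned shift)
Among the options, 'pusersenso' alone shows every Karak change applied in order.

pusersenso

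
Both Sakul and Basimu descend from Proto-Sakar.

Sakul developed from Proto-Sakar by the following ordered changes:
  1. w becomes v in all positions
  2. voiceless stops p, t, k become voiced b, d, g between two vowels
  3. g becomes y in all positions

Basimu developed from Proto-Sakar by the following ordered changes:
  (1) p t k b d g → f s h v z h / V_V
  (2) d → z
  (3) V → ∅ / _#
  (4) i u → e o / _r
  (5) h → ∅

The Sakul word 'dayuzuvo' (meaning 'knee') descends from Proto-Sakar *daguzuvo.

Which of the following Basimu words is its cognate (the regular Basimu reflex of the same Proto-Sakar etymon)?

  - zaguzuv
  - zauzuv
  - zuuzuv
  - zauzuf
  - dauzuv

Basimu: *daguzuvo > dahuzuvo > zahuzuvo > zahuzuv > zauzuv  (by intervocalic lenition, unconditioned shift, apocope, h-loss)
Among the options, 'zauzuv' alone shows every Basimu change applied in order.

zauzuv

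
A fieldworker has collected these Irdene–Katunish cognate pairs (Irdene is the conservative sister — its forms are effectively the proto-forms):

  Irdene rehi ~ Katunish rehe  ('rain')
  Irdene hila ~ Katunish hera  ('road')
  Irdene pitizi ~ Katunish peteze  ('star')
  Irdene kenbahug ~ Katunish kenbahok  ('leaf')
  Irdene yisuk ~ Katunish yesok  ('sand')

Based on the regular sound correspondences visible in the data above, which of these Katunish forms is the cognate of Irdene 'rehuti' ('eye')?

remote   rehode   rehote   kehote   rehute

rehote

kenbahug ~ kenbahok, yisuk ~ yesok — Irdene u corresponds to Katunish o after a consonant, before a consonant other than r, m, n, p, b, f, v.
rehi ~ rehe, pitizi ~ peteze — Irdene i corresponds to Katunish e word-finally.
Applying these to Irdene 'rehuti':
  rehuti → rehoti   (u→o after a consonant, before a consonant other than r, m, n, p, b, f, v)
  rehoti → rehote   (i→e word-finally)
So the Katunish cognate is 'rehote'.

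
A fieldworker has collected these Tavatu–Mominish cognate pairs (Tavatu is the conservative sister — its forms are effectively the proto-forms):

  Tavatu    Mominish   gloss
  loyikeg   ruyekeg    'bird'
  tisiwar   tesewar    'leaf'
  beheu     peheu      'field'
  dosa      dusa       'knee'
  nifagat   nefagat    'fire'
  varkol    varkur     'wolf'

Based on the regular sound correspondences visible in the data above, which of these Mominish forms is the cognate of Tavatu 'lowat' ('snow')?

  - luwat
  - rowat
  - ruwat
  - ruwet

loyikeg ~ ruyekeg — Tavatu l corresponds to Mominish r word-initially before a back vowel.
loyikeg ~ ruyekeg, dosa ~ dusa — Tavatu o corresponds to Mominish u after a consonant, before a consonant other than r, m, n, p, b, f, v.
Applying these to Tavatu 'lowat':
  lowat → rowat   (l→r word-initially before a back vowel)
  rowat → ruwat   (o→u after a consonant, before a consonant other than r, m, n, p, b, f, v)
So the Mominish cognate is 'ruwat'.

ruwat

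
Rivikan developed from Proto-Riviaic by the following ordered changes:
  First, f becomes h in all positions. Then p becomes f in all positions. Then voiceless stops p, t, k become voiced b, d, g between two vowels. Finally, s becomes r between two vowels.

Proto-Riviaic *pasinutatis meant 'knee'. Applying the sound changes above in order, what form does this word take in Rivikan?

farinudadis

Rivikan: start from *pasinutatis.
  rule 1: no change — pasinutatis
  rule 2 (unconditioned shift): pasinutatis → fasinutatis
  rule 3 (intervocalic voicing): fasinutatis → fasinudadis
  rule 4 (rhotacism): fasinudadis → farinudadis
  ⇒ Rivikan farinudadis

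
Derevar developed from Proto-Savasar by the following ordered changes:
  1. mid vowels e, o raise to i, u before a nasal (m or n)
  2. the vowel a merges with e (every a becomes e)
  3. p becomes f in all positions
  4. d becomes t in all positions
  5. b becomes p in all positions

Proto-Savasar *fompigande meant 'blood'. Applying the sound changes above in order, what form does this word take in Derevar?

Derevar: *fompigande > fumpigande > fumpigende > fumfigende > fumfigente  (by pre-nasal raising, vowel merger, unconditioned shift, unconditioned shift)

fumfigente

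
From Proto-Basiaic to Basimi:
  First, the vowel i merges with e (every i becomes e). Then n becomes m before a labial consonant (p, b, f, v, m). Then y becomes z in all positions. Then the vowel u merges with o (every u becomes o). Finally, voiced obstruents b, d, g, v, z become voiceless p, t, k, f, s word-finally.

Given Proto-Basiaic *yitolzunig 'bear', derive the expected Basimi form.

Basimi: *yitolzunig
  yitolzunig → yetolzuneg   [vowel merger]
  yetolzuneg (rule 2 does not apply)
  yetolzuneg → zetolzuneg   [unconditioned shift]
  zetolzuneg → zetolzoneg   [vowel merger]
  zetolzoneg → zetolzonek   [final devoicing]
  giving Basimi zetolzonek.

zetolzonek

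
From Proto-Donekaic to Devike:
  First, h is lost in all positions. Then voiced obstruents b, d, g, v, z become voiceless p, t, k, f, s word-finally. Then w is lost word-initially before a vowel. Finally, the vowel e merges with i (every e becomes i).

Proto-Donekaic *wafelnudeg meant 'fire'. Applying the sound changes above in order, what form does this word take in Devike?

afilnudik

Devike: start from *wafelnudeg.
  rule 1: no change — wafelnudeg
  rule 2 (final devoicing): wafelnudeg → wafelnudek
  rule 3 (glide loss): wafelnudek → afelnudek
  rule 4 (vowel merger): afelnudek → afilnudik
  ⇒ Devike afilnudik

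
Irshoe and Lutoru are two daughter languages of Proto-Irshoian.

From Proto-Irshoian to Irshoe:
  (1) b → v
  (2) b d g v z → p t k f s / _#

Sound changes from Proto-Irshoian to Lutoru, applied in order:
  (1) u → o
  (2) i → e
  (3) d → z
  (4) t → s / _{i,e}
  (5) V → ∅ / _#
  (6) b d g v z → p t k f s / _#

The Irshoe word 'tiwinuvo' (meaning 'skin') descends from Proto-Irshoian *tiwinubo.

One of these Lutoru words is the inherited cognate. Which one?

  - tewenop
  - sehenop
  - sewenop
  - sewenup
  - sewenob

sewenop

Lutoru: start from *tiwinubo.
  rule 1 (vowel merger): tiwinubo → tiwinobo
  rule 2 (vowel merger): tiwinobo → tewenobo
  rule 3: no change — tewenobo
  rule 4 (palatalisation): tewenobo → sewenobo
  rule 5 (apocope): sewenobo → sewenob
  rule 6 (final devoicing): sewenob → sewenop
  ⇒ Lutoru sewenop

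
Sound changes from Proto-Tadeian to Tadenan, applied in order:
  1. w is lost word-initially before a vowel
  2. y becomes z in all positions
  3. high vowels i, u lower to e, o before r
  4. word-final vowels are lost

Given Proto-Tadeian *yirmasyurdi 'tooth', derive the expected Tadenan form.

zermaszord

Tadenan: start from *yirmasyurdi.
  rule 1: no change — yirmasyurdi
  rule 2 (unconditioned shift): yirmasyurdi → zirmaszurdi
  rule 3 (pre-rhotic lowering): zirmaszurdi → zermaszordi
  rule 4 (apocope): zermaszordi → zermaszord
  ⇒ Tadenan zermaszord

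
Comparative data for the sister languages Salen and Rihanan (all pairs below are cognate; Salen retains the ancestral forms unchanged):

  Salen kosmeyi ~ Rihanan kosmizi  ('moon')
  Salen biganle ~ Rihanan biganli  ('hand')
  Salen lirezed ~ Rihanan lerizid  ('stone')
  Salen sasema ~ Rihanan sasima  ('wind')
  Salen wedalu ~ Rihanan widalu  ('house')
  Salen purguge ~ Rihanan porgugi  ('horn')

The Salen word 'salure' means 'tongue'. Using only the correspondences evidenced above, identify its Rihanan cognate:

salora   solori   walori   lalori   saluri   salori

purguge ~ porgugi — Salen u corresponds to Rihanan o after a consonant, before r.
biganle ~ biganli, purguge ~ porgugi — Salen e corresponds to Rihanan i word-finally.
Applying these to Salen 'salure':
  salure → salore   (u→o after a consonant, before r)
  salore → salori   (e→i word-finally)
So the Rihanan cognate is 'salori'.

salori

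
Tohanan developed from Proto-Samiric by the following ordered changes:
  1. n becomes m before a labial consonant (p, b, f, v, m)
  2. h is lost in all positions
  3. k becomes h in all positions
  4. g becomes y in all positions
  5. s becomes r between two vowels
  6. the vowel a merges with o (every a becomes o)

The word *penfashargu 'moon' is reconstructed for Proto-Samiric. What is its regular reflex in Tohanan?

pemfororyu

Tohanan: *penfashargu
  penfashargu → pemfashargu   [nasal place assimilation]
  pemfashargu → pemfasargu   [h-loss]
  pemfasargu (rule 3 does not apply)
  pemfasargu → pemfasaryu   [unconditioned shift]
  pemfasaryu → pemfararyu   [rhotacism]
  pemfararyu → pemfororyu   [vowel merger]
  giving Tohanan pemfororyu.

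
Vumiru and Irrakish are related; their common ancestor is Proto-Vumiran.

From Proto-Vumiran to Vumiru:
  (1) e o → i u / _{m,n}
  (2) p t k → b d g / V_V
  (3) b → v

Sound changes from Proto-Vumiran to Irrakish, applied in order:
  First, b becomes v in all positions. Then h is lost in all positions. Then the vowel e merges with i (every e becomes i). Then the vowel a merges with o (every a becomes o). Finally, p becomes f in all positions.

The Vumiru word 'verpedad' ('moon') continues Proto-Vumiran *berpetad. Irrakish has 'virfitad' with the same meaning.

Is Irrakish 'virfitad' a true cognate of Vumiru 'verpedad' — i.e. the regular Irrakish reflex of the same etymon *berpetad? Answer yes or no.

Derive the expected Irrakish reflex of *berpetad:
Irrakish: *berpetad > verpetad > virpitad > virpitod > virfitod  (by unconditioned shift, vowel merger, vowel merger, unconditioned shift)
The regular Irrakish reflex would be 'virfitod', but the attested form is 'virfitad'. The correspondence is irregular, so they are not cognates (the Irrakish form has a different source).

no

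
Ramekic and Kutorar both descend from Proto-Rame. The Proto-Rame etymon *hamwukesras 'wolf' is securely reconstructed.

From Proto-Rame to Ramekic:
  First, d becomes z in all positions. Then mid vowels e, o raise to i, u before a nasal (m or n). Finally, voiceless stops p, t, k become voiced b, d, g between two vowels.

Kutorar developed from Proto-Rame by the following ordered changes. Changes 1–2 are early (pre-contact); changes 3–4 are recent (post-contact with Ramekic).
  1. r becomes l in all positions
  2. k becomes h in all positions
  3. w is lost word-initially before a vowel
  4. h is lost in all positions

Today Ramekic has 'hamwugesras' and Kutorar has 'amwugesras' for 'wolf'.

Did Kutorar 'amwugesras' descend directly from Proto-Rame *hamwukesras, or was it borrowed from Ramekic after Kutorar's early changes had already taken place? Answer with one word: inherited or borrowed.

borrowed

If inherited, *hamwukesras would pass through all of Kutorar's changes:
Kutorar: *hamwukesras
  hamwukesras → hamwukeslas   [unconditioned shift]
  hamwukeslas → hamwuheslas   [unconditioned shift]
  hamwuheslas (rule 3 does not apply)
  hamwuheslas → amwueslas   [h-loss]
  giving Kutorar amwueslas.
If borrowed from Ramekic 'hamwugesras' after the early changes, it would undergo only the recent ones:
  rule 3 (glide loss): no change (hamwugesras)
  rule 4 (h-loss): hamwugesras → amwugesras
  ⇒ as a loan: amwugesras
Kutorar 'amwugesras' matches the loan outcome 'amwugesras', not the inherited 'amwueslas' — it skipped the early Kutorar changes, so it was borrowed from Ramekic.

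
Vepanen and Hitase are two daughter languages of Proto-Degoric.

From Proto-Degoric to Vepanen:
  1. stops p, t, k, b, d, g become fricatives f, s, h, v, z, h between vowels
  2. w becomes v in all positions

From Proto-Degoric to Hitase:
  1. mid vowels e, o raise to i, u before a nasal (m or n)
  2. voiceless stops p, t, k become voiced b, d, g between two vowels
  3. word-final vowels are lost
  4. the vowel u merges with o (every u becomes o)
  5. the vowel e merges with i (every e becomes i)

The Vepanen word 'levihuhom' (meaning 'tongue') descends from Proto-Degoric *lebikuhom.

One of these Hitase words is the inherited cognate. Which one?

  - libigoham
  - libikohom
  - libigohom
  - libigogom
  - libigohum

Hitase: *lebikuhom
  lebikuhom → lebikuhum   [pre-nasal raising]
  lebikuhum → lebiguhum   [intervocalic voicing]
  lebiguhum (rule 3 does not apply)
  lebiguhum → lebigohom   [vowel merger]
  lebigohom → libigohom   [vowel merger]
  giving Hitase libigohom.
The other candidates each miss or misapply at least one Hitase change.

libigohom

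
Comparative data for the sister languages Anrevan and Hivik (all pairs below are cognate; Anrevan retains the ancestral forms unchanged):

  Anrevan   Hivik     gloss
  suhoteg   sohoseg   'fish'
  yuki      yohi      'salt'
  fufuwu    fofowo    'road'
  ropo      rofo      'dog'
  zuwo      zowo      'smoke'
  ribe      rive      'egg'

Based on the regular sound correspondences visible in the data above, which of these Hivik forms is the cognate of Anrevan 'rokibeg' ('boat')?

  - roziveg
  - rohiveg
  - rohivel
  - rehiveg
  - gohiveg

yuki ~ yohi — Anrevan k corresponds to Hivik h between vowels (before a front vowel).
ribe ~ rive — Anrevan b corresponds to Hivik v between vowels (before a front vowel).
Applying these to Anrevan 'rokibeg':
  rokibeg → rohibeg   (k→h between vowels (before a front vowel))
  rohibeg → rohiveg   (b→v between vowels (before a front vowel))
So the Hivik cognate is 'rohiveg'.

rohiveg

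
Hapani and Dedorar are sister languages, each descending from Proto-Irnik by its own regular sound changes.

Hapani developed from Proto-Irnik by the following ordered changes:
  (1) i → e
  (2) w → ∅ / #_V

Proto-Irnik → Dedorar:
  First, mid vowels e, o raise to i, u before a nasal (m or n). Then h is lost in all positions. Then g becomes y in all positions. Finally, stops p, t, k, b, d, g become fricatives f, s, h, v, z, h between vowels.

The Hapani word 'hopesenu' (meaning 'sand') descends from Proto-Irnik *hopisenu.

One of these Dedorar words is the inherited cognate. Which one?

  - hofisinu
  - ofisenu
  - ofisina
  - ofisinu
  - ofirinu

ofisinu

Dedorar: *hopisenu > hopisinu > opisinu > ofisinu  (by pre-nasal raising, h-loss, intervocalic lenition)
Only 'ofisinu' matches the regular Dedorar development of *hopisenu.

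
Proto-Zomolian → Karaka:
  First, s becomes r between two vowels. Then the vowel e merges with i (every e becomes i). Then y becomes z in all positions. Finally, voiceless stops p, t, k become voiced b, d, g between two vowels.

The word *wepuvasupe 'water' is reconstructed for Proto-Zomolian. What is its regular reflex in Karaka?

wibuvarubi

Karaka: *wepuvasupe > wepuvarupe > wipuvarupi > wibuvarubi  (by rhotacism, vowel merger, intervocalic voicing)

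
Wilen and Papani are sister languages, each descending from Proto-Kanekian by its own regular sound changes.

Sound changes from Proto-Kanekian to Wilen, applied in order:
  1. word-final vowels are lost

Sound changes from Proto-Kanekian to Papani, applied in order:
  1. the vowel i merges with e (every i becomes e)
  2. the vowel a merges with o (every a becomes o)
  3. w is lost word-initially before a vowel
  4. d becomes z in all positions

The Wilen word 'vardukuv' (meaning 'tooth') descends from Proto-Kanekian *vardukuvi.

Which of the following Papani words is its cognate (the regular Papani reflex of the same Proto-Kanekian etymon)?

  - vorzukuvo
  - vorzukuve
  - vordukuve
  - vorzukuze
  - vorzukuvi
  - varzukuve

vorzukuve

Papani: *vardukuvi
  vardukuvi → vardukuve   [vowel merger]
  vardukuve → vordukuve   [vowel merger]
  vordukuve (rule 3 does not apply)
  vordukuve → vorzukuve   [unconditioned shift]
  giving Papani vorzukuve.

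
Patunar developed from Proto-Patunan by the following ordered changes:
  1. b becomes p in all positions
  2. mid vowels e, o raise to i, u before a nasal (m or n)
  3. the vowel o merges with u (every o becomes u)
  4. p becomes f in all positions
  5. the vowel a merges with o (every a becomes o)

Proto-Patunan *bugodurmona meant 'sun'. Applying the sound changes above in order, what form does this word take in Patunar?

Patunar: *bugodurmona > pugodurmona > pugodurmuna > pugudurmuna > fugudurmuna > fugudurmuno  (by unconditioned shift, pre-nasal raising, vowel merger, unconditioned shift, vowel merger)

fugudurmuno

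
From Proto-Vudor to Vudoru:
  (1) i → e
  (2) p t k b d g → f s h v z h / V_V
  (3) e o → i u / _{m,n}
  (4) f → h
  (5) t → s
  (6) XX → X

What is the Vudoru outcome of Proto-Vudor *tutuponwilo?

susuhunwelo

Vudoru: *tutuponwilo > tutuponwelo > tusufonwelo > tusufunwelo > tusuhunwelo > susuhunwelo  (by vowel merger, intervocalic lenition, pre-nasal raising, unconditioned shift, unconditioned shift)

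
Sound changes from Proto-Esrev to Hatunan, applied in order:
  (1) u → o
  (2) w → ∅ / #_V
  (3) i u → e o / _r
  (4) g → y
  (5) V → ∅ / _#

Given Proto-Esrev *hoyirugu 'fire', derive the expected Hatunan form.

hoyeroy

Hatunan: *hoyirugu
  hoyirugu → hoyirogo   [vowel merger]
  hoyirogo (rule 2 does not apply)
  hoyirogo → hoyerogo   [pre-rhotic lowering]
  hoyerogo → hoyeroyo   [unconditioned shift]
  hoyeroyo → hoyeroy   [apocope]
  giving Hatunan hoyeroy.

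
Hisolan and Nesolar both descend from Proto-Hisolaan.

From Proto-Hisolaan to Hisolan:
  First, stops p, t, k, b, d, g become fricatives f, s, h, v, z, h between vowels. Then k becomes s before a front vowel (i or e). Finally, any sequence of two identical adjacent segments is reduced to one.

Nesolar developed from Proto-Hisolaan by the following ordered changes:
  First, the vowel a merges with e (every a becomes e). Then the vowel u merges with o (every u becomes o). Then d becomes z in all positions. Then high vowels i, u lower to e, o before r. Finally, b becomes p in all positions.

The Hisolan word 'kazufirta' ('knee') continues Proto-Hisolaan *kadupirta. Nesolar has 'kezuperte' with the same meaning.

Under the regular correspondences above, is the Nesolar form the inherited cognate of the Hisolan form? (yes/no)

Derive the expected Nesolar reflex of *kadupirta:
Nesolar: *kadupirta > kedupirte > kedopirte > kezopirte > kezoperte  (by vowel merger, vowel merger, unconditioned shift, pre-rhotic lowering)
The regular Nesolar reflex would be 'kezoperte', but the attested form is 'kezuperte'. The correspondence is irregular, so they are not cognates (the Nesolar form has a different source).

no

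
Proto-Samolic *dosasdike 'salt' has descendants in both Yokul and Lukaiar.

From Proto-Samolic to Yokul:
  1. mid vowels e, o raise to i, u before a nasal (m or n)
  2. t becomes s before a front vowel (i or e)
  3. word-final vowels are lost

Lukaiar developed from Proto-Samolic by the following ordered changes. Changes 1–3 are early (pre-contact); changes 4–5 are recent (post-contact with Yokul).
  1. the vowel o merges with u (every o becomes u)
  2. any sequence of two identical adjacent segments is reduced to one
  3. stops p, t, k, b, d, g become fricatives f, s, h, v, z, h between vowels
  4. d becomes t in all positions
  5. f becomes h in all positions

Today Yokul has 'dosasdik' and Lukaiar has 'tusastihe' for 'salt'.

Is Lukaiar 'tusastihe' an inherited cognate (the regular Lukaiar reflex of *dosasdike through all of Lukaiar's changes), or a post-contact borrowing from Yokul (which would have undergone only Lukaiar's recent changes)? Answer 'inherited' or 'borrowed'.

inherited

If inherited, *dosasdike would pass through all of Lukaiar's changes:
Lukaiar: *dosasdike
  dosasdike → dusasdike   [vowel merger]
  dusasdike (rule 2 does not apply)
  dusasdike → dusasdihe   [intervocalic lenition]
  dusasdihe → tusastihe   [unconditioned shift]
  tusastihe (rule 5 does not apply)
  giving Lukaiar tusastihe.
If borrowed from Yokul 'dosasdik' after the early changes, it would undergo only the recent ones:
  rule 4 (unconditioned shift): dosasdik → tosastik
  rule 5 (unconditioned shift): no change (tosastik)
  ⇒ as a loan: tosastik
Lukaiar 'tusastihe' matches the inherited outcome exactly, so it is an inherited cognate, not a loan.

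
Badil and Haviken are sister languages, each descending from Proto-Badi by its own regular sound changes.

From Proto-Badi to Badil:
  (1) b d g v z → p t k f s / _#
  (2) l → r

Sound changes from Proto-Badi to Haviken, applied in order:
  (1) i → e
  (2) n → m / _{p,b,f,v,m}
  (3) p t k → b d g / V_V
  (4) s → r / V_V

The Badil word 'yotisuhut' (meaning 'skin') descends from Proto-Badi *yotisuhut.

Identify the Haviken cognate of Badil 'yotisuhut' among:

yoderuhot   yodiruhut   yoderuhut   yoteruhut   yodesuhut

Haviken: start from *yotisuhut.
  rule 1 (vowel merger): yotisuhut → yotesuhut
  rule 2: no change — yotesuhut
  rule 3 (intervocalic voicing): yotesuhut → yodesuhut
  rule 4 (rhotacism): yodesuhut → yoderuhut
  ⇒ Haviken yoderuhut
The other candidates each miss or misapply at least one Haviken change.

yoderuhut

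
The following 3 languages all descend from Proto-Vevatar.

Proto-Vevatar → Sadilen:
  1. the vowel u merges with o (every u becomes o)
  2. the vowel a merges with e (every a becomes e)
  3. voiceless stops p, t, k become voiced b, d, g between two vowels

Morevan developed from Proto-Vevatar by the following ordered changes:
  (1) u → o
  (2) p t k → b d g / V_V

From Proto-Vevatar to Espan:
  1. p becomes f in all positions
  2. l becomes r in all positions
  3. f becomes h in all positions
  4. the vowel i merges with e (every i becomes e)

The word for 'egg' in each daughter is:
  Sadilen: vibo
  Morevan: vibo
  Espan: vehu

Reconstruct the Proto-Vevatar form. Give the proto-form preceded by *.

*vipu

Position 3: Sadilen has b, Morevan has b, Espan has h. Taking the neighbouring segments as reconstructed: Sadilen b could go back to *p or *b; Morevan b could go back to *p or *b; Espan h could go back to *p or *f or *h — the one source consistent with every daughter is *p.
Position 2: Sadilen has i, Morevan has i, Espan has e. Sadilen preserves i here (none of its changes turn any other segment into i), so the proto-segment is *i.
Position 4: Sadilen has o, Morevan has o, Espan has u. Espan preserves u here (none of its changes turn any other segment into u), so the proto-segment is *u.
Verify the candidate proto-form against each daughter:
Sadilen: start from *vipu.
  rule 1 (vowel merger): vipu → vipo
  rule 2: no change — vipo
  rule 3 (intervocalic voicing): vipo → vibo
  ⇒ Sadilen vibo
Morevan: *vipu
  vipu → vipo   [vowel merger]
  vipo → vibo   [intervocalic voicing]
  giving Morevan vibo.
Espan: start from *vipu.
  rule 1 (unconditioned shift): vipu → vifu
  rule 2: no change — vifu
  rule 3 (unconditioned shift): vifu → vihu
  rule 4 (vowel merger): vihu → vehu
  ⇒ Espan vehu
Only *vipu yields all of Sadilen vibo, Morevan vibo, Espan vehu.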